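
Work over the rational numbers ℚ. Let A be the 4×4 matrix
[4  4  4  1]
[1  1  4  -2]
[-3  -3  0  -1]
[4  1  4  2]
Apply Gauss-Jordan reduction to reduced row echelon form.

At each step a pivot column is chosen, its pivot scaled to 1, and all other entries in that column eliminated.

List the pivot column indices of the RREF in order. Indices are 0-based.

pivot(0,0)=4: scale R0 → (1, 1, 1, 1/4)
  clear (1,0): R1 −= (1)R0 → (0, 0, 3, -9/4)
  clear (2,0): R2 −= (-3)R0 → (0, 0, 3, -1/4)
  clear (3,0): R3 −= (4)R0 → (0, -3, 0, 1)
pivot(1,1): swap R1↔R3
pivot(1,1)=-3: scale R1 → (0, 1, 0, -1/3)
  clear (0,1): R0 −= (1)R1 → (1, 0, 1, 7/12)
pivot(2,2)=3: scale R2 → (0, 0, 1, -1/12)
  clear (0,2): R0 −= (1)R2 → (1, 0, 0, 2/3)
  clear (3,2): R3 −= (3)R2 → (0, 0, 0, -2)
pivot(3,3)=-2: scale R3 → (0, 0, 0, 1)
  clear (0,3): R0 −= (2/3)R3 → (1, 0, 0, 0)
  clear (1,3): R1 −= (-1/3)R3 → (0, 1, 0, 0)
  clear (2,3): R2 −= (-1/12)R3 → (0, 0, 1, 0)

pivot columns: 0, 1, 2, 3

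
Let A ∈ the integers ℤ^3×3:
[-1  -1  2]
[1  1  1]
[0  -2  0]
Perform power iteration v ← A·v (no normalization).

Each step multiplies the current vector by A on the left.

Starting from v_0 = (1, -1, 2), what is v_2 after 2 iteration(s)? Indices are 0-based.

v_2 = (-2, 8, -4)

v_0 = (1, -1, 2).
v_1 = A·v_0 = (4, 2, 2).
v_2 = A·v_1 = (-2, 8, -4).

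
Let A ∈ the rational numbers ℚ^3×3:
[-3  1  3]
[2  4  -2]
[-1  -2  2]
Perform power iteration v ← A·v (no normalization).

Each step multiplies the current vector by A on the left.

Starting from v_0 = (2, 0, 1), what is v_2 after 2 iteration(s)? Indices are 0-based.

v_0 = (2, 0, 1).
v_1 = A·v_0 = (-3, 2, 0).
v_2 = A·v_1 = (11, 2, -1).

v_2 = (11, 2, -1)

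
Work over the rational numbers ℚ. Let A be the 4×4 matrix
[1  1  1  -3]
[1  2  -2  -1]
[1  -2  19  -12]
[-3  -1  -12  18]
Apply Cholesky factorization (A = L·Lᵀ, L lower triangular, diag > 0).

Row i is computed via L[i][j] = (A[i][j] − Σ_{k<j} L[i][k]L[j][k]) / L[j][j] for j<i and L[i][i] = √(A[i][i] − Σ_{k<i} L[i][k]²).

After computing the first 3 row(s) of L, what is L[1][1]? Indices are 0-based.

Step 1: L[0][0] = √(1) = 1.
  L[1][0] = (1) / L[0][0] = 1.
Step 2: L[1][1] = √(1) = 1.
  L[2][0] = (1) / L[0][0] = 1.
  L[2][1] = (-3) / L[1][1] = -3.
Step 3: L[2][2] = √(9) = 3.

L[1][1] = 1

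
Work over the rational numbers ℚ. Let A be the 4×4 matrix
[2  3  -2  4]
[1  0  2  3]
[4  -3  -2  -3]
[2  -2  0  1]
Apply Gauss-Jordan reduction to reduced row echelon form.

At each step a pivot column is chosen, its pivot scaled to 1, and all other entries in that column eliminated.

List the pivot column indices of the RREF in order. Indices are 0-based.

step 1: normalize row 0 (÷2) = (1, 3/2, -1, 2)
  row 1: subtract 1×row0 = (0, -3/2, 3, 1)
  row 2: subtract 4×row0 = (0, -9, 2, -11)
  row 3: subtract 2×row0 = (0, -5, 2, -3)
step 2: normalize row 1 (÷-3/2) = (0, 1, -2, -2/3)
  row 0: subtract 3/2×row1 = (1, 0, 2, 3)
  row 2: subtract -9×row1 = (0, 0, -16, -17)
  row 3: subtract -5×row1 = (0, 0, -8, -19/3)
step 3: normalize row 2 (÷-16) = (0, 0, 1, 17/16)
  row 0: subtract 2×row2 = (1, 0, 0, 7/8)
  row 1: subtract -2×row2 = (0, 1, 0, 35/24)
  row 3: subtract -8×row2 = (0, 0, 0, 13/6)
step 4: normalize row 3 (÷13/6) = (0, 0, 0, 1)
  row 0: subtract 7/8×row3 = (1, 0, 0, 0)
  row 1: subtract 35/24×row3 = (0, 1, 0, 0)
  row 2: subtract 17/16×row3 = (0, 0, 1, 0)

pivot columns: 0, 1, 2, 3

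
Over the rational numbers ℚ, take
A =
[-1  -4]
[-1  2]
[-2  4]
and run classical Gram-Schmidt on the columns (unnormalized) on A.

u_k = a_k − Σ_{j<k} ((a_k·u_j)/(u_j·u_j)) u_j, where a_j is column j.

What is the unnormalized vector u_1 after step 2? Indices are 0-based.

u_1 = (-5, 1, 2)

Step 1: u_0 = a_0 = (-1, -1, -2).
Step 2: u_1 = a_1 − (-1)·u_0 = (-5, 1, 2).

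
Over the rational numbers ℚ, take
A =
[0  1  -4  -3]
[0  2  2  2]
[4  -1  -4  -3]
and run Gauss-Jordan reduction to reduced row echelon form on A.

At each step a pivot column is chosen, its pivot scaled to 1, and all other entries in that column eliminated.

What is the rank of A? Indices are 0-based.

[1] R0 <-> R2
[1] R0 /= 4  ⇒  (1, -1/4, -1, -3/4)
[2] R1 /= 2  ⇒  (0, 1, 1, 1)
     R0 -= -1/4·R1  ⇒  (1, 0, -3/4, -1/2)
     R2 -= 1·R1  ⇒  (0, 0, -5, -4)
[3] R2 /= -5  ⇒  (0, 0, 1, 4/5)
     R0 -= -3/4·R2  ⇒  (1, 0, 0, 1/10)
     R1 -= 1·R2  ⇒  (0, 1, 0, 1/5)

rank = 3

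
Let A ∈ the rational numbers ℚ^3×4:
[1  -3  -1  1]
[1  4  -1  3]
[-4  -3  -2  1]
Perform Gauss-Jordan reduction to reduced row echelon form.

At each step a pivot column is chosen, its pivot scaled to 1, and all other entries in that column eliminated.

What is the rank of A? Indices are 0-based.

step 1: normalize row 0 (÷1) = (1, -3, -1, 1)
  row 1: subtract 1×row0 = (0, 7, 0, 2)
  row 2: subtract -4×row0 = (0, -15, -6, 5)
step 2: normalize row 1 (÷7) = (0, 1, 0, 2/7)
  row 0: subtract -3×row1 = (1, 0, -1, 13/7)
  row 2: subtract -15×row1 = (0, 0, -6, 65/7)
step 3: normalize row 2 (÷-6) = (0, 0, 1, -65/42)
  row 0: subtract -1×row2 = (1, 0, 0, 13/42)

rank = 3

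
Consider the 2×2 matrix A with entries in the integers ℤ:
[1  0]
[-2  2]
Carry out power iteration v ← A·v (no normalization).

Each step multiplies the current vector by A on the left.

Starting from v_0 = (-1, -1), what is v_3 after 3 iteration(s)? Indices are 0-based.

v_0 = (-1, -1).
v_1 = A·v_0 = (-1, 0).
v_2 = A·v_1 = (-1, 2).
v_3 = A·v_2 = (-1, 6).

v_3 = (-1, 6)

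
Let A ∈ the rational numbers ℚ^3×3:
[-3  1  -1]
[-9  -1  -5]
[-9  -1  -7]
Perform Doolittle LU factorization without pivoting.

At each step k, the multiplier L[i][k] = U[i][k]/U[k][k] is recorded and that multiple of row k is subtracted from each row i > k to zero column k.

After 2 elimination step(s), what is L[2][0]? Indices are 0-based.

k=0: U[0][0]=-3
  eliminate (1,0): mult=3, new row 1: (0, -4, -2); set L[1][0]=3
  eliminate (2,0): mult=3, new row 2: (0, -4, -4); set L[2][0]=3
k=1: U[1][1]=-4
  eliminate (2,1): mult=1, new row 2: (0, 0, -2); set L[2][1]=1

L[2][0] = 3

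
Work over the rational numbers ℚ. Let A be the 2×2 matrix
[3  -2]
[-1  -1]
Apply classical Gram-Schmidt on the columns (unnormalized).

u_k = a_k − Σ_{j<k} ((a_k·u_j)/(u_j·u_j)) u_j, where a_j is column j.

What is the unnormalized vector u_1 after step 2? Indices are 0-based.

u_1 = (-1/2, -3/2)

Step 1: u_0 = a_0 = (3, -1).
Step 2: u_1 = a_1 − (-1/2)·u_0 = (-1/2, -3/2).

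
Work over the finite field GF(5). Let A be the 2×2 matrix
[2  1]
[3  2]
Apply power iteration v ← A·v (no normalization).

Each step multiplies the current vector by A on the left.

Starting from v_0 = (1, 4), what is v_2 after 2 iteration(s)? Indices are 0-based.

v_0 = (1, 4).
v_1 = A·v_0 = (1, 1).
v_2 = A·v_1 = (3, 0).

v_2 = (3, 0)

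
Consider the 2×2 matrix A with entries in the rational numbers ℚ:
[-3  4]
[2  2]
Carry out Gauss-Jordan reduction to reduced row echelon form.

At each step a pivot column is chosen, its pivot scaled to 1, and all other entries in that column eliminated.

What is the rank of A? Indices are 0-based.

pivot(0,0)=-3: scale R0 → (1, -4/3)
  clear (1,0): R1 −= (2)R0 → (0, 14/3)
pivot(1,1)=14/3: scale R1 → (0, 1)
  clear (0,1): R0 −= (-4/3)R1 → (1, 0)

rank = 2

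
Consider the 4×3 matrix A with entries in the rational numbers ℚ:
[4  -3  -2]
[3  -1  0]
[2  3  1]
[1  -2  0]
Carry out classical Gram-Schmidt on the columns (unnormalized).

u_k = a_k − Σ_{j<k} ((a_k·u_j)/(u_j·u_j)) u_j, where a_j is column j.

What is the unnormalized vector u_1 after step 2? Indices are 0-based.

u_1 = (-23/15, 1/10, 56/15, -49/30)

Step 1: u_0 = a_0 = (4, 3, 2, 1).
Step 2: u_1 = a_1 − (-11/30)·u_0 = (-23/15, 1/10, 56/15, -49/30).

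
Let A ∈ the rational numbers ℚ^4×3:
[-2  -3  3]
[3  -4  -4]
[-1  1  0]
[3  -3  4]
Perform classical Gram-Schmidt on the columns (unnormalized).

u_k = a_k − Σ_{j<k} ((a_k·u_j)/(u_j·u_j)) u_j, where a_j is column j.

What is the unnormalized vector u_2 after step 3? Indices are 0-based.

u_2 = (434/549, -2170/549, -79/549, 811/183)

Step 1: u_0 = a_0 = (-2, 3, -1, 3).
Step 2: u_1 = a_1 − (-16/23)·u_0 = (-101/23, -44/23, 7/23, -21/23).
Step 3: u_2 = a_2 − (-6/23)·u_0 − (-211/549)·u_1 = (434/549, -2170/549, -79/549, 811/183).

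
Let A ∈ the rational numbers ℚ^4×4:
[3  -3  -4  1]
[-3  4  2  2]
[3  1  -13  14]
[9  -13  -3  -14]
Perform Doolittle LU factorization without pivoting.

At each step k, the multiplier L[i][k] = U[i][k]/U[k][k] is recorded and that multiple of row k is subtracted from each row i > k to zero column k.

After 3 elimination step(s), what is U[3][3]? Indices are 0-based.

U[3][3] = -4

Step 1: pivot at (0,0) is 3.
  row1 ← row1 − (-1)·row0  ⇒  L[1][0]=-1, U row1=(0, 1, -2, 3)
  row2 ← row2 − (1)·row0  ⇒  L[2][0]=1, U row2=(0, 4, -9, 13)
  row3 ← row3 − (3)·row0  ⇒  L[3][0]=3, U row3=(0, -4, 9, -17)
Step 2: pivot at (1,1) is 1.
  row2 ← row2 − (4)·row1  ⇒  L[2][1]=4, U row2=(0, 0, -1, 1)
  row3 ← row3 − (-4)·row1  ⇒  L[3][1]=-4, U row3=(0, 0, 1, -5)
Step 3: pivot at (2,2) is -1.
  row3 ← row3 − (-1)·row2  ⇒  L[3][2]=-1, U row3=(0, 0, 0, -4)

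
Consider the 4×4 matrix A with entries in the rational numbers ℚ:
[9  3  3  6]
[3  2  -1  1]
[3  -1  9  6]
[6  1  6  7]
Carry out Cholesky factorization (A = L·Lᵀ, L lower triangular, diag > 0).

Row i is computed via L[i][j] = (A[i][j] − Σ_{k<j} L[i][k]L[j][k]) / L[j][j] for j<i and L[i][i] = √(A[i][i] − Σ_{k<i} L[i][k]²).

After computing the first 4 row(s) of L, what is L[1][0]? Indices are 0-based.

L[1][0] = 1

Step 1: L[0][0] = √(9) = 3.
  L[1][0] = (3) / L[0][0] = 1.
Step 2: L[1][1] = √(1) = 1.
  L[2][0] = (3) / L[0][0] = 1.
  L[2][1] = (-2) / L[1][1] = -2.
Step 3: L[2][2] = √(4) = 2.
  L[3][0] = (6) / L[0][0] = 2.
  L[3][1] = (-1) / L[1][1] = -1.
  L[3][2] = (2) / L[2][2] = 1.
Step 4: L[3][3] = √(1) = 1.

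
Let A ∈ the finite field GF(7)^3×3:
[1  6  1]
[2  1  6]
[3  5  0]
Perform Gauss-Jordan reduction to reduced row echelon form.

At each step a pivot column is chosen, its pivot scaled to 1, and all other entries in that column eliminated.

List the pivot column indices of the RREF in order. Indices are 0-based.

[1] R0 /= 1  ⇒  (1, 6, 1)
     R1 -= 2·R0  ⇒  (0, 3, 4)
     R2 -= 3·R0  ⇒  (0, 1, 4)
[2] R1 /= 3  ⇒  (0, 1, 6)
     R0 -= 6·R1  ⇒  (1, 0, 0)
     R2 -= 1·R1  ⇒  (0, 0, 5)
[3] R2 /= 5  ⇒  (0, 0, 1)
     R1 -= 6·R2  ⇒  (0, 1, 0)

pivot columns: 0, 1, 2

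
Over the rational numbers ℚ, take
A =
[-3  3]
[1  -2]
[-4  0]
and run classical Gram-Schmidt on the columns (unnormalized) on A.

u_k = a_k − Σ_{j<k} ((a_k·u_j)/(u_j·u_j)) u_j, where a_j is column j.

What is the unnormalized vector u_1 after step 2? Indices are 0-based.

Step 1: u_0 = a_0 = (-3, 1, -4).
Step 2: u_1 = a_1 − (-11/26)·u_0 = (45/26, -41/26, -22/13).

u_1 = (45/26, -41/26, -22/13)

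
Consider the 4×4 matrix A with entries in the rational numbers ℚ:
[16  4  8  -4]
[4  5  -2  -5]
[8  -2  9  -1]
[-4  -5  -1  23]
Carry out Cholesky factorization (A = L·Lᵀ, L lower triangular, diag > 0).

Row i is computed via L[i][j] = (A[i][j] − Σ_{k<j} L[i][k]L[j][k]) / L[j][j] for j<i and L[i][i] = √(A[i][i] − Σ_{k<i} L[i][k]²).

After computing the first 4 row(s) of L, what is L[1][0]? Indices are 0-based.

L[1][0] = 1

Step 1: L[0][0] = √(16) = 4.
  L[1][0] = (4) / L[0][0] = 1.
Step 2: L[1][1] = √(4) = 2.
  L[2][0] = (8) / L[0][0] = 2.
  L[2][1] = (-4) / L[1][1] = -2.
Step 3: L[2][2] = √(1) = 1.
  L[3][0] = (-4) / L[0][0] = -1.
  L[3][1] = (-4) / L[1][1] = -2.
  L[3][2] = (-3) / L[2][2] = -3.
Step 4: L[3][3] = √(9) = 3.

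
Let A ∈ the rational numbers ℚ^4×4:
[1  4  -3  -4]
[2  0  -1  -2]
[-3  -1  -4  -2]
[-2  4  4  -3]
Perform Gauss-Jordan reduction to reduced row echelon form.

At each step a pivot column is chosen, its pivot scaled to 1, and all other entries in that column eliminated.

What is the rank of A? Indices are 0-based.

step 1: normalize row 0 (÷1) = (1, 4, -3, -4)
  row 1: subtract 2×row0 = (0, -8, 5, 6)
  row 2: subtract -3×row0 = (0, 11, -13, -14)
  row 3: subtract -2×row0 = (0, 12, -2, -11)
step 2: normalize row 1 (÷-8) = (0, 1, -5/8, -3/4)
  row 0: subtract 4×row1 = (1, 0, -1/2, -1)
  row 2: subtract 11×row1 = (0, 0, -49/8, -23/4)
  row 3: subtract 12×row1 = (0, 0, 11/2, -2)
step 3: normalize row 2 (÷-49/8) = (0, 0, 1, 46/49)
  row 0: subtract -1/2×row2 = (1, 0, 0, -26/49)
  row 1: subtract -5/8×row2 = (0, 1, 0, -8/49)
  row 3: subtract 11/2×row2 = (0, 0, 0, -351/49)
step 4: normalize row 3 (÷-351/49) = (0, 0, 0, 1)
  row 0: subtract -26/49×row3 = (1, 0, 0, 0)
  row 1: subtract -8/49×row3 = (0, 1, 0, 0)
  row 2: subtract 46/49×row3 = (0, 0, 1, 0)

rank = 4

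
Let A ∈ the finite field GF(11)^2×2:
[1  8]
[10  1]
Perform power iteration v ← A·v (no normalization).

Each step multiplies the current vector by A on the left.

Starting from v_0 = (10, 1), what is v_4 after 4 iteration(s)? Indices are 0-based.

v_4 = (1, 0)

v_0 = (10, 1).
v_1 = A·v_0 = (7, 2).
v_2 = A·v_1 = (1, 6).
v_3 = A·v_2 = (5, 5).
v_4 = A·v_3 = (1, 0).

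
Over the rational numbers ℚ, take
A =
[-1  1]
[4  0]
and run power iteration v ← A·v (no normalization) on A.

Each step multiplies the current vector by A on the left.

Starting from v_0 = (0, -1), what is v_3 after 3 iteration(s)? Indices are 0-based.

v_0 = (0, -1).
v_1 = A·v_0 = (-1, 0).
v_2 = A·v_1 = (1, -4).
v_3 = A·v_2 = (-5, 4).

v_3 = (-5, 4)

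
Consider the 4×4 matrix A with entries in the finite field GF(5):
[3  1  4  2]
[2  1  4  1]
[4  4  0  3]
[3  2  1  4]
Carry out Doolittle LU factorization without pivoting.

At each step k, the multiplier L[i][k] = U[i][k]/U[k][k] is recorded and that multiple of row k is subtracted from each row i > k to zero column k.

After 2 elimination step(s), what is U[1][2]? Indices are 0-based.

[col 0] pivot 3
  R1 -= 4*R0 → (0, 2, 3, 3)  (L[1][0] := 4)
  R2 -= 3*R0 → (0, 1, 3, 2)  (L[2][0] := 3)
  R3 -= 1*R0 → (0, 1, 2, 2)  (L[3][0] := 1)
[col 1] pivot 2
  R2 -= 3*R1 → (0, 0, 4, 3)  (L[2][1] := 3)
  R3 -= 3*R1 → (0, 0, 3, 3)  (L[3][1] := 3)

U[1][2] = 3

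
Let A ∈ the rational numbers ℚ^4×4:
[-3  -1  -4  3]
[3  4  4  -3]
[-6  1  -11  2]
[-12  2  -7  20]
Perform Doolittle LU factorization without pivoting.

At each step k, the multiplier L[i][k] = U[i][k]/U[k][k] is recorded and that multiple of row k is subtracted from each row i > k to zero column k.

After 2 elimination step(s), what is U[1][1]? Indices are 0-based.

U[1][1] = 3

[col 0] pivot -3
  R1 -= -1*R0 → (0, 3, 0, 0)  (L[1][0] := -1)
  R2 -= 2*R0 → (0, 3, -3, -4)  (L[2][0] := 2)
  R3 -= 4*R0 → (0, 6, 9, 8)  (L[3][0] := 4)
[col 1] pivot 3
  R2 -= 1*R1 → (0, 0, -3, -4)  (L[2][1] := 1)
  R3 -= 2*R1 → (0, 0, 9, 8)  (L[3][1] := 2)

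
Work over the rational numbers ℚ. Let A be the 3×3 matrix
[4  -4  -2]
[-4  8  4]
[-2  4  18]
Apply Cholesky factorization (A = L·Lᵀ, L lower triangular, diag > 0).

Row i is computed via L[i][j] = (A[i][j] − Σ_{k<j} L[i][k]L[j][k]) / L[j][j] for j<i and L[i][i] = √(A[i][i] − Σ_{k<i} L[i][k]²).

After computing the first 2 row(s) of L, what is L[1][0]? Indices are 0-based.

Step 1: L[0][0] = √(4) = 2.
  L[1][0] = (-4) / L[0][0] = -2.
Step 2: L[1][1] = √(4) = 2.

L[1][0] = -2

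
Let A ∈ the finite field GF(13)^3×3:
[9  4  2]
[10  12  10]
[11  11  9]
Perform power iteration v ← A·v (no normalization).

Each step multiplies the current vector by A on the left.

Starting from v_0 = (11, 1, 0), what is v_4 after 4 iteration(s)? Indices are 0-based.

v_0 = (11, 1, 0).
v_1 = A·v_0 = (12, 5, 2).
v_2 = A·v_1 = (2, 5, 10).
v_3 = A·v_2 = (6, 11, 11).
v_4 = A·v_3 = (3, 3, 0).

v_4 = (3, 3, 0)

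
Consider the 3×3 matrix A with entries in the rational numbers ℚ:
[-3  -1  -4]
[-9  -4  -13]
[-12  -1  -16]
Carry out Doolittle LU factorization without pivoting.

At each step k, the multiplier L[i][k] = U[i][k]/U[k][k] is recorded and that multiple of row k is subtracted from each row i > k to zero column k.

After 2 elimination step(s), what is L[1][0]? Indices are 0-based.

[col 0] pivot -3
  R1 -= 3*R0 → (0, -1, -1)  (L[1][0] := 3)
  R2 -= 4*R0 → (0, 3, 0)  (L[2][0] := 4)
[col 1] pivot -1
  R2 -= -3*R1 → (0, 0, -3)  (L[2][1] := -3)

L[1][0] = 3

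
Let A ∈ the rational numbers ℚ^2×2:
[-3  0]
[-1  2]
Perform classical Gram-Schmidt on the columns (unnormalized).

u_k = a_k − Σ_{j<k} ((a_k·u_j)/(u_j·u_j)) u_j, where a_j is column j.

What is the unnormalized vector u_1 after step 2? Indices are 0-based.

u_1 = (-3/5, 9/5)

Step 1: u_0 = a_0 = (-3, -1).
Step 2: u_1 = a_1 − (-1/5)·u_0 = (-3/5, 9/5).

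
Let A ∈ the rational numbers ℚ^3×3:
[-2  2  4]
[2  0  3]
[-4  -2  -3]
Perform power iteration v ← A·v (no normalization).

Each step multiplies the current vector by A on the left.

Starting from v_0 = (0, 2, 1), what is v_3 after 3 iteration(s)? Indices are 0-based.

v_0 = (0, 2, 1).
v_1 = A·v_0 = (8, 3, -7).
v_2 = A·v_1 = (-38, -5, -17).
v_3 = A·v_2 = (-2, -127, 213).

v_3 = (-2, -127, 213)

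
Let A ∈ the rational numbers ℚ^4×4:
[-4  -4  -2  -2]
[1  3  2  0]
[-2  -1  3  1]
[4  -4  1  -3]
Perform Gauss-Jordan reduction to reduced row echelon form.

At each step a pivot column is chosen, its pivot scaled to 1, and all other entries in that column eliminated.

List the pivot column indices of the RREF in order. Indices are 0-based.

step 1: normalize row 0 (÷-4) = (1, 1, 1/2, 1/2)
  row 1: subtract 1×row0 = (0, 2, 3/2, -1/2)
  row 2: subtract -2×row0 = (0, 1, 4, 2)
  row 3: subtract 4×row0 = (0, -8, -1, -5)
step 2: normalize row 1 (÷2) = (0, 1, 3/4, -1/4)
  row 0: subtract 1×row1 = (1, 0, -1/4, 3/4)
  row 2: subtract 1×row1 = (0, 0, 13/4, 9/4)
  row 3: subtract -8×row1 = (0, 0, 5, -7)
step 3: normalize row 2 (÷13/4) = (0, 0, 1, 9/13)
  row 0: subtract -1/4×row2 = (1, 0, 0, 12/13)
  row 1: subtract 3/4×row2 = (0, 1, 0, -10/13)
  row 3: subtract 5×row2 = (0, 0, 0, -136/13)
step 4: normalize row 3 (÷-136/13) = (0, 0, 0, 1)
  row 0: subtract 12/13×row3 = (1, 0, 0, 0)
  row 1: subtract -10/13×row3 = (0, 1, 0, 0)
  row 2: subtract 9/13×row3 = (0, 0, 1, 0)

pivot columns: 0, 1, 2, 3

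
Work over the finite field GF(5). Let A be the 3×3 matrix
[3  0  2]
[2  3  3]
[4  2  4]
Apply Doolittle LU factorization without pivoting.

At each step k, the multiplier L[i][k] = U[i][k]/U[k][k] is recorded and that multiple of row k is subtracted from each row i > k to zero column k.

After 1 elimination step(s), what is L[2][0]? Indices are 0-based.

[col 0] pivot 3
  R1 -= 4*R0 → (0, 3, 0)  (L[1][0] := 4)
  R2 -= 3*R0 → (0, 2, 3)  (L[2][0] := 3)

L[2][0] = 3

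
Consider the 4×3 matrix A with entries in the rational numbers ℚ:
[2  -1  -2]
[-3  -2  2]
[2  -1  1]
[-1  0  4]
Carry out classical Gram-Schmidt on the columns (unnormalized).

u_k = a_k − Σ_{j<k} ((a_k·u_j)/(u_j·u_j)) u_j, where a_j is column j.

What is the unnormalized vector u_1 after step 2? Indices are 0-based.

u_1 = (-11/9, -5/3, -11/9, 1/9)

Step 1: u_0 = a_0 = (2, -3, 2, -1).
Step 2: u_1 = a_1 − (1/9)·u_0 = (-11/9, -5/3, -11/9, 1/9).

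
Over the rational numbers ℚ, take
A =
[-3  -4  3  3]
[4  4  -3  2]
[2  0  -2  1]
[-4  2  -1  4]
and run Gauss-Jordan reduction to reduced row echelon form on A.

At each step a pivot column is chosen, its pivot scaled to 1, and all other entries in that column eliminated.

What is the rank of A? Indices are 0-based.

step 1: normalize row 0 (÷-3) = (1, 4/3, -1, -1)
  row 1: subtract 4×row0 = (0, -4/3, 1, 6)
  row 2: subtract 2×row0 = (0, -8/3, 0, 3)
  row 3: subtract -4×row0 = (0, 22/3, -5, 0)
step 2: normalize row 1 (÷-4/3) = (0, 1, -3/4, -9/2)
  row 0: subtract 4/3×row1 = (1, 0, 0, 5)
  row 2: subtract -8/3×row1 = (0, 0, -2, -9)
  row 3: subtract 22/3×row1 = (0, 0, 1/2, 33)
step 3: normalize row 2 (÷-2) = (0, 0, 1, 9/2)
  row 1: subtract -3/4×row2 = (0, 1, 0, -9/8)
  row 3: subtract 1/2×row2 = (0, 0, 0, 123/4)
step 4: normalize row 3 (÷123/4) = (0, 0, 0, 1)
  row 0: subtract 5×row3 = (1, 0, 0, 0)
  row 1: subtract -9/8×row3 = (0, 1, 0, 0)
  row 2: subtract 9/2×row3 = (0, 0, 1, 0)

rank = 4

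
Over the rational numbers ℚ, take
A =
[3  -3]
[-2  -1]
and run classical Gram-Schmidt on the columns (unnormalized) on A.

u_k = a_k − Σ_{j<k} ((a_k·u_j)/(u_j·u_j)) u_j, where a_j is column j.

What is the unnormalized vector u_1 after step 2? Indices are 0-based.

Step 1: u_0 = a_0 = (3, -2).
Step 2: u_1 = a_1 − (-7/13)·u_0 = (-18/13, -27/13).

u_1 = (-18/13, -27/13)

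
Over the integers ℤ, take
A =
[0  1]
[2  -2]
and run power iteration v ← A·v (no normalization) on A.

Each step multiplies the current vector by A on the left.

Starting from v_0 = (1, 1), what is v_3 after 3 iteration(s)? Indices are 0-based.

v_3 = (2, -4)

v_0 = (1, 1).
v_1 = A·v_0 = (1, 0).
v_2 = A·v_1 = (0, 2).
v_3 = A·v_2 = (2, -4).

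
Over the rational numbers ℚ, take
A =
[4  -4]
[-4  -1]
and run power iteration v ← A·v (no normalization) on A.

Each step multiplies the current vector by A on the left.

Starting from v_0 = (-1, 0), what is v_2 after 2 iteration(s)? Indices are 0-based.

v_2 = (-32, 12)

v_0 = (-1, 0).
v_1 = A·v_0 = (-4, 4).
v_2 = A·v_1 = (-32, 12).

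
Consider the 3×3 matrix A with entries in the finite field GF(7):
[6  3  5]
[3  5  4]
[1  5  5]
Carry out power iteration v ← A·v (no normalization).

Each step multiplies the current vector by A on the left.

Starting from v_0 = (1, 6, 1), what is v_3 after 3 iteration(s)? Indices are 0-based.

v_0 = (1, 6, 1).
v_1 = A·v_0 = (1, 2, 1).
v_2 = A·v_1 = (3, 3, 2).
v_3 = A·v_2 = (2, 4, 0).

v_3 = (2, 4, 0)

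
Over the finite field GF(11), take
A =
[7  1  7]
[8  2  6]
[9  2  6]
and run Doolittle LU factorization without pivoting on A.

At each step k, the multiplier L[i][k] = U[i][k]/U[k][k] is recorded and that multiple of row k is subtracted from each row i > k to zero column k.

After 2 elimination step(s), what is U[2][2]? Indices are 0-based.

U[2][2] = 6

k=0: U[0][0]=7
  eliminate (1,0): mult=9, new row 1: (0, 4, 9); set L[1][0]=9
  eliminate (2,0): mult=6, new row 2: (0, 7, 8); set L[2][0]=6
k=1: U[1][1]=4
  eliminate (2,1): mult=10, new row 2: (0, 0, 6); set L[2][1]=10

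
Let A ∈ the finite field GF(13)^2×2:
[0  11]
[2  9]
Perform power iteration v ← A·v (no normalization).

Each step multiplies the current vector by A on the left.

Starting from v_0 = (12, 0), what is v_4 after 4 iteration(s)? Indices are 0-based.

v_4 = (9, 12)

v_0 = (12, 0).
v_1 = A·v_0 = (0, 11).
v_2 = A·v_1 = (4, 8).
v_3 = A·v_2 = (10, 2).
v_4 = A·v_3 = (9, 12).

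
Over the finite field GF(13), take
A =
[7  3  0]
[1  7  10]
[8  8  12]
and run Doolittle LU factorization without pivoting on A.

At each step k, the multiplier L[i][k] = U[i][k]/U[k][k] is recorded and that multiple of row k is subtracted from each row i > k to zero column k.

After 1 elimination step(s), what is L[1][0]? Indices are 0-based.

L[1][0] = 2

Step 1: pivot at (0,0) is 7.
  row1 ← row1 − (2)·row0  ⇒  L[1][0]=2, U row1=(0, 1, 10)
  row2 ← row2 − (3)·row0  ⇒  L[2][0]=3, U row2=(0, 12, 12)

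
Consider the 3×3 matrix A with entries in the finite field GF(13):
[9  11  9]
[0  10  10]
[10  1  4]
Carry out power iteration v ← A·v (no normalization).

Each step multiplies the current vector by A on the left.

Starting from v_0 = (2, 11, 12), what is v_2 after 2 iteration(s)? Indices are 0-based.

v_2 = (4, 9, 0)

v_0 = (2, 11, 12).
v_1 = A·v_0 = (0, 9, 1).
v_2 = A·v_1 = (4, 9, 0).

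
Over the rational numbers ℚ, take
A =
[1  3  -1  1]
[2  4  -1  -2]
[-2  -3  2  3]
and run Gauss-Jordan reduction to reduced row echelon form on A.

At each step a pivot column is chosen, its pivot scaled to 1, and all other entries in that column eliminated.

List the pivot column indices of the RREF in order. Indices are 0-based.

[1] R0 /= 1  ⇒  (1, 3, -1, 1)
     R1 -= 2·R0  ⇒  (0, -2, 1, -4)
     R2 -= -2·R0  ⇒  (0, 3, 0, 5)
[2] R1 /= -2  ⇒  (0, 1, -1/2, 2)
     R0 -= 3·R1  ⇒  (1, 0, 1/2, -5)
     R2 -= 3·R1  ⇒  (0, 0, 3/2, -1)
[3] R2 /= 3/2  ⇒  (0, 0, 1, -2/3)
     R0 -= 1/2·R2  ⇒  (1, 0, 0, -14/3)
     R1 -= -1/2·R2  ⇒  (0, 1, 0, 5/3)

pivot columns: 0, 1, 2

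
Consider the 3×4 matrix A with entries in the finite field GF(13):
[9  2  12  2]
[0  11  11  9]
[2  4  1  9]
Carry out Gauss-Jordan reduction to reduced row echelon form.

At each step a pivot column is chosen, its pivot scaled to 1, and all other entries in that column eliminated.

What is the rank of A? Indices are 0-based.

pivot(0,0)=9: scale R0 → (1, 6, 10, 6)
  clear (2,0): R2 −= (2)R0 → (0, 5, 7, 10)
pivot(1,1)=11: scale R1 → (0, 1, 1, 2)
  clear (0,1): R0 −= (6)R1 → (1, 0, 4, 7)
  clear (2,1): R2 −= (5)R1 → (0, 0, 2, 0)
pivot(2,2)=2: scale R2 → (0, 0, 1, 0)
  clear (0,2): R0 −= (4)R2 → (1, 0, 0, 7)
  clear (1,2): R1 −= (1)R2 → (0, 1, 0, 2)

rank = 3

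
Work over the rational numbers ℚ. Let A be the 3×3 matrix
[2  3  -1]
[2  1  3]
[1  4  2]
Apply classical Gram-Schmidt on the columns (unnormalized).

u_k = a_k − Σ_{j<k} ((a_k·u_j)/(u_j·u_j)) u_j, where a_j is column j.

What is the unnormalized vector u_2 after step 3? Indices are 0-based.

u_2 = (-7/3, 5/3, 4/3)

Step 1: u_0 = a_0 = (2, 2, 1).
Step 2: u_1 = a_1 − (4/3)·u_0 = (1/3, -5/3, 8/3).
Step 3: u_2 = a_2 − (2/3)·u_0 − (0)·u_1 = (-7/3, 5/3, 4/3).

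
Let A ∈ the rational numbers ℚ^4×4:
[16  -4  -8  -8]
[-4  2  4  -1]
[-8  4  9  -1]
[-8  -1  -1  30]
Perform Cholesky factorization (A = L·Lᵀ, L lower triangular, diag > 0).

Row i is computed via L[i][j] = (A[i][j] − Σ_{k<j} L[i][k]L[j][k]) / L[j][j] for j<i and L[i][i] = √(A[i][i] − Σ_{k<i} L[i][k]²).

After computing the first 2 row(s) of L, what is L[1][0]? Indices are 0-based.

L[1][0] = -1

Step 1: L[0][0] = √(16) = 4.
  L[1][0] = (-4) / L[0][0] = -1.
Step 2: L[1][1] = √(1) = 1.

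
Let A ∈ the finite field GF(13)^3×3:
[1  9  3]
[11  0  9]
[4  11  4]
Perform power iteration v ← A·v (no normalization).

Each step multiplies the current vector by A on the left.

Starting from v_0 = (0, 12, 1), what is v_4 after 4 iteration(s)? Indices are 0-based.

v_4 = (7, 12, 0)

v_0 = (0, 12, 1).
v_1 = A·v_0 = (7, 9, 6).
v_2 = A·v_1 = (2, 1, 8).
v_3 = A·v_2 = (9, 3, 12).
v_4 = A·v_3 = (7, 12, 0).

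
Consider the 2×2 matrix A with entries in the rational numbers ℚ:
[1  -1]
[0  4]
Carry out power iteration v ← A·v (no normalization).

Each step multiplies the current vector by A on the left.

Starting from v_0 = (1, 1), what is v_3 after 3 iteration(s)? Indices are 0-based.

v_3 = (-20, 64)

v_0 = (1, 1).
v_1 = A·v_0 = (0, 4).
v_2 = A·v_1 = (-4, 16).
v_3 = A·v_2 = (-20, 64).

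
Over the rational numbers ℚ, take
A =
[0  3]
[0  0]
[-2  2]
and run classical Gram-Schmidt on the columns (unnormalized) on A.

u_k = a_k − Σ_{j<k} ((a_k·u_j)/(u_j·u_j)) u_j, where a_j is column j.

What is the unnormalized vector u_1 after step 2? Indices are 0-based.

Step 1: u_0 = a_0 = (0, 0, -2).
Step 2: u_1 = a_1 − (-1)·u_0 = (3, 0, 0).

u_1 = (3, 0, 0)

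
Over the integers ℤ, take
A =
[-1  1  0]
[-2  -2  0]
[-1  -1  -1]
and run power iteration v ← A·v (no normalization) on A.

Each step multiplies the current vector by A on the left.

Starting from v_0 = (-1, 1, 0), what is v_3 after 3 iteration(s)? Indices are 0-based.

v_0 = (-1, 1, 0).
v_1 = A·v_0 = (2, 0, 0).
v_2 = A·v_1 = (-2, -4, -2).
v_3 = A·v_2 = (-2, 12, 8).

v_3 = (-2, 12, 8)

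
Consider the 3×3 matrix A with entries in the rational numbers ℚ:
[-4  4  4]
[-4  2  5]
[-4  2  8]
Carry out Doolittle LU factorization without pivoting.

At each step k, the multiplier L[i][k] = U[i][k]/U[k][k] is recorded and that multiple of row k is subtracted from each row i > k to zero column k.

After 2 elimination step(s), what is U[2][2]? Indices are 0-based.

[col 0] pivot -4
  R1 -= 1*R0 → (0, -2, 1)  (L[1][0] := 1)
  R2 -= 1*R0 → (0, -2, 4)  (L[2][0] := 1)
[col 1] pivot -2
  R2 -= 1*R1 → (0, 0, 3)  (L[2][1] := 1)

U[2][2] = 3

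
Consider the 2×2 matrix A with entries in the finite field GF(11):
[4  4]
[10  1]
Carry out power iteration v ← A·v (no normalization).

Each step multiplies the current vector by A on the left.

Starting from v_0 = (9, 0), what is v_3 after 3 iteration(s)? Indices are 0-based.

v_3 = (10, 1)

v_0 = (9, 0).
v_1 = A·v_0 = (3, 2).
v_2 = A·v_1 = (9, 10).
v_3 = A·v_2 = (10, 1).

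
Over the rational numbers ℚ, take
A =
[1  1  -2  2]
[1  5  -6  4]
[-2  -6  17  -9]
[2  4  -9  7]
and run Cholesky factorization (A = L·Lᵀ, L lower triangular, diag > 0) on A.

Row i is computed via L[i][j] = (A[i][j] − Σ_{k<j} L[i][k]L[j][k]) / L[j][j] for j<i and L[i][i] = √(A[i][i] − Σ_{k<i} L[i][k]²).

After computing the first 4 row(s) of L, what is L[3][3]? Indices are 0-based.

L[3][3] = 1

Step 1: L[0][0] = √(1) = 1.
  L[1][0] = (1) / L[0][0] = 1.
Step 2: L[1][1] = √(4) = 2.
  L[2][0] = (-2) / L[0][0] = -2.
  L[2][1] = (-4) / L[1][1] = -2.
Step 3: L[2][2] = √(9) = 3.
  L[3][0] = (2) / L[0][0] = 2.
  L[3][1] = (2) / L[1][1] = 1.
  L[3][2] = (-3) / L[2][2] = -1.
Step 4: L[3][3] = √(1) = 1.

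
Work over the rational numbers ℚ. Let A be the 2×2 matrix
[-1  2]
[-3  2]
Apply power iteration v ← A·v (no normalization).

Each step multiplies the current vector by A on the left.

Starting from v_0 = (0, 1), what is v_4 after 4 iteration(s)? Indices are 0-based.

v_4 = (-14, -2)

v_0 = (0, 1).
v_1 = A·v_0 = (2, 2).
v_2 = A·v_1 = (2, -2).
v_3 = A·v_2 = (-6, -10).
v_4 = A·v_3 = (-14, -2).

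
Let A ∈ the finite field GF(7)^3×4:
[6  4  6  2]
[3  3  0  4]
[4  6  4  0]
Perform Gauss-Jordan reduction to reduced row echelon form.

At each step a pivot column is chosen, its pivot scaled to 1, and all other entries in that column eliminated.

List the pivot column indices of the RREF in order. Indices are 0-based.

pivot columns: 0, 1, 2

[1] R0 /= 6  ⇒  (1, 3, 1, 5)
     R1 -= 3·R0  ⇒  (0, 1, 4, 3)
     R2 -= 4·R0  ⇒  (0, 1, 0, 1)
[2] R1 /= 1  ⇒  (0, 1, 4, 3)
     R0 -= 3·R1  ⇒  (1, 0, 3, 3)
     R2 -= 1·R1  ⇒  (0, 0, 3, 5)
[3] R2 /= 3  ⇒  (0, 0, 1, 4)
     R0 -= 3·R2  ⇒  (1, 0, 0, 5)
     R1 -= 4·R2  ⇒  (0, 1, 0, 1)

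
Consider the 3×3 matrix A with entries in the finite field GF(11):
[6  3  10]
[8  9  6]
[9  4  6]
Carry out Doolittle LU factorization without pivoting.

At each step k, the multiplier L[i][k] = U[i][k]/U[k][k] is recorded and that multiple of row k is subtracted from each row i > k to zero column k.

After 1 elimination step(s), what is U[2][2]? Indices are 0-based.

Step 1: pivot at (0,0) is 6.
  row1 ← row1 − (5)·row0  ⇒  L[1][0]=5, U row1=(0, 5, 0)
  row2 ← row2 − (7)·row0  ⇒  L[2][0]=7, U row2=(0, 5, 2)

U[2][2] = 2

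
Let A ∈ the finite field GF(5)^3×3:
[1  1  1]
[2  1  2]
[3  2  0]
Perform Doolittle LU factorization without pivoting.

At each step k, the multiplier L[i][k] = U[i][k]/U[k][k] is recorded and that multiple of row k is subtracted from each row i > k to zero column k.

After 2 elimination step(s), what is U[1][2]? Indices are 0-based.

U[1][2] = 0

Step 1: pivot at (0,0) is 1.
  row1 ← row1 − (2)·row0  ⇒  L[1][0]=2, U row1=(0, 4, 0)
  row2 ← row2 − (3)·row0  ⇒  L[2][0]=3, U row2=(0, 4, 2)
Step 2: pivot at (1,1) is 4.
  row2 ← row2 − (1)·row1  ⇒  L[2][1]=1, U row2=(0, 0, 2)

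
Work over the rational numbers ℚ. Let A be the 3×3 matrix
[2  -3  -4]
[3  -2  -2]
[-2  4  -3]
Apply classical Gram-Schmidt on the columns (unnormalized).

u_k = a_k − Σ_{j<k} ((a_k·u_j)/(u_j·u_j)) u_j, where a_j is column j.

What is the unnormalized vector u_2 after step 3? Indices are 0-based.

u_2 = (-344/93, 86/93, -215/93)

Step 1: u_0 = a_0 = (2, 3, -2).
Step 2: u_1 = a_1 − (-20/17)·u_0 = (-11/17, 26/17, 28/17).
Step 3: u_2 = a_2 − (-8/17)·u_0 − (-92/93)·u_1 = (-344/93, 86/93, -215/93).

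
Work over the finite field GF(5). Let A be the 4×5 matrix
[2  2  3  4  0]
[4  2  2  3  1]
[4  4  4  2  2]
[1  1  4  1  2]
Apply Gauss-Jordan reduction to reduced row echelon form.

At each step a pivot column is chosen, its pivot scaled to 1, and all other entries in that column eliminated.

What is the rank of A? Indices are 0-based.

rank = 4

[1] R0 /= 2  ⇒  (1, 1, 4, 2, 0)
     R1 -= 4·R0  ⇒  (0, 3, 1, 0, 1)
     R2 -= 4·R0  ⇒  (0, 0, 3, 4, 2)
     R3 -= 1·R0  ⇒  (0, 0, 0, 4, 2)
[2] R1 /= 3  ⇒  (0, 1, 2, 0, 2)
     R0 -= 1·R1  ⇒  (1, 0, 2, 2, 3)
[3] R2 /= 3  ⇒  (0, 0, 1, 3, 4)
     R0 -= 2·R2  ⇒  (1, 0, 0, 1, 0)
     R1 -= 2·R2  ⇒  (0, 1, 0, 4, 4)
[4] R3 /= 4  ⇒  (0, 0, 0, 1, 3)
     R0 -= 1·R3  ⇒  (1, 0, 0, 0, 2)
     R1 -= 4·R3  ⇒  (0, 1, 0, 0, 2)
     R2 -= 3·R3  ⇒  (0, 0, 1, 0, 0)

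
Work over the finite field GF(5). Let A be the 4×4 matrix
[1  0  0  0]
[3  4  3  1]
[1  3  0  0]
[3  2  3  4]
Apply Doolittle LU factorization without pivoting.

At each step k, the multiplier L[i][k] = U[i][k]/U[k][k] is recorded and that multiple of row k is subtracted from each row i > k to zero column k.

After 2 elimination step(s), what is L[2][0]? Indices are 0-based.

Step 1: pivot at (0,0) is 1.
  row1 ← row1 − (3)·row0  ⇒  L[1][0]=3, U row1=(0, 4, 3, 1)
  row2 ← row2 − (1)·row0  ⇒  L[2][0]=1, U row2=(0, 3, 0, 0)
  row3 ← row3 − (3)·row0  ⇒  L[3][0]=3, U row3=(0, 2, 3, 4)
Step 2: pivot at (1,1) is 4.
  row2 ← row2 − (2)·row1  ⇒  L[2][1]=2, U row2=(0, 0, 4, 3)
  row3 ← row3 − (3)·row1  ⇒  L[3][1]=3, U row3=(0, 0, 4, 1)

L[2][0] = 1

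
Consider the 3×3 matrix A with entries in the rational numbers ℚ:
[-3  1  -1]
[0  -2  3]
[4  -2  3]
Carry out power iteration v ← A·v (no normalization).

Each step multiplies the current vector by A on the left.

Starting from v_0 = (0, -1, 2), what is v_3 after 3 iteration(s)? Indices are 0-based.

v_0 = (0, -1, 2).
v_1 = A·v_0 = (-3, 8, 8).
v_2 = A·v_1 = (9, 8, -4).
v_3 = A·v_2 = (-15, -28, 8).

v_3 = (-15, -28, 8)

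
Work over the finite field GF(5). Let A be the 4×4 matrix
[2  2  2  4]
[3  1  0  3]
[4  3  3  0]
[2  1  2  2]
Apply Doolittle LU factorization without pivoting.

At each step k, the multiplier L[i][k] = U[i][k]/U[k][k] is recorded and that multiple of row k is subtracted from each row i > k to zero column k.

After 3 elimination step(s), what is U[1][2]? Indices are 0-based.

k=0: U[0][0]=2
  eliminate (1,0): mult=4, new row 1: (0, 3, 2, 2); set L[1][0]=4
  eliminate (2,0): mult=2, new row 2: (0, 4, 4, 2); set L[2][0]=2
  eliminate (3,0): mult=1, new row 3: (0, 4, 0, 3); set L[3][0]=1
k=1: U[1][1]=3
  eliminate (2,1): mult=3, new row 2: (0, 0, 3, 1); set L[2][1]=3
  eliminate (3,1): mult=3, new row 3: (0, 0, 4, 2); set L[3][1]=3
k=2: U[2][2]=3
  eliminate (3,2): mult=3, new row 3: (0, 0, 0, 4); set L[3][2]=3

U[1][2] = 2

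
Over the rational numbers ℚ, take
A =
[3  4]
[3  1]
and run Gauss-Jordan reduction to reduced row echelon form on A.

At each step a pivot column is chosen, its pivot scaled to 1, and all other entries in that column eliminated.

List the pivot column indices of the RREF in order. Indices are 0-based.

pivot columns: 0, 1

step 1: normalize row 0 (÷3) = (1, 4/3)
  row 1: subtract 3×row0 = (0, -3)
step 2: normalize row 1 (÷-3) = (0, 1)
  row 0: subtract 4/3×row1 = (1, 0)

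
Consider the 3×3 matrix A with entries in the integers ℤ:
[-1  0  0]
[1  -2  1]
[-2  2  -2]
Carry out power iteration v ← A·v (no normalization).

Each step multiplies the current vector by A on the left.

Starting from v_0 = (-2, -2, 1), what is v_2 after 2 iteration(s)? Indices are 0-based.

v_2 = (-2, -6, 6)

v_0 = (-2, -2, 1).
v_1 = A·v_0 = (2, 3, -2).
v_2 = A·v_1 = (-2, -6, 6).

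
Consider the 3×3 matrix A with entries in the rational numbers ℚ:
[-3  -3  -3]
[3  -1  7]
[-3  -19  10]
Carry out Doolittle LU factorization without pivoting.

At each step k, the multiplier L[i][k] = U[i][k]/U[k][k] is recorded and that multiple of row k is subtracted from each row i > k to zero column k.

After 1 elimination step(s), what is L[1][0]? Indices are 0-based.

L[1][0] = -1

Step 1: pivot at (0,0) is -3.
  row1 ← row1 − (-1)·row0  ⇒  L[1][0]=-1, U row1=(0, -4, 4)
  row2 ← row2 − (1)·row0  ⇒  L[2][0]=1, U row2=(0, -16, 13)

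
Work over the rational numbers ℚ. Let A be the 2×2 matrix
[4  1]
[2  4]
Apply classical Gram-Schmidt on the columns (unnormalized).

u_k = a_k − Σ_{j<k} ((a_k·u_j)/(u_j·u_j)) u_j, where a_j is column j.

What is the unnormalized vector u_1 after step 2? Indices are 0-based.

u_1 = (-7/5, 14/5)

Step 1: u_0 = a_0 = (4, 2).
Step 2: u_1 = a_1 − (3/5)·u_0 = (-7/5, 14/5).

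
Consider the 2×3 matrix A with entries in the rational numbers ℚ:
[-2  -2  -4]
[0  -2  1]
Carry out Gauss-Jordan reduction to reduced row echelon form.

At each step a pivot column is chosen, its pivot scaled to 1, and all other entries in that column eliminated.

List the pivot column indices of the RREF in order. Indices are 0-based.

[1] R0 /= -2  ⇒  (1, 1, 2)
[2] R1 /= -2  ⇒  (0, 1, -1/2)
     R0 -= 1·R1  ⇒  (1, 0, 5/2)

pivot columns: 0, 1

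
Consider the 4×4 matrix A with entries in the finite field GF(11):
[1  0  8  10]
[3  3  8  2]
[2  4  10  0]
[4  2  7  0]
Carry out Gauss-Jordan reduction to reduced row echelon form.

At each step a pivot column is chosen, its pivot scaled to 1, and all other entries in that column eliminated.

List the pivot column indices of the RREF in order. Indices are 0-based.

[1] R0 /= 1  ⇒  (1, 0, 8, 10)
     R1 -= 3·R0  ⇒  (0, 3, 6, 5)
     R2 -= 2·R0  ⇒  (0, 4, 5, 2)
     R3 -= 4·R0  ⇒  (0, 2, 8, 4)
[2] R1 /= 3  ⇒  (0, 1, 2, 9)
     R2 -= 4·R1  ⇒  (0, 0, 8, 10)
     R3 -= 2·R1  ⇒  (0, 0, 4, 8)
[3] R2 /= 8  ⇒  (0, 0, 1, 4)
     R0 -= 8·R2  ⇒  (1, 0, 0, 0)
     R1 -= 2·R2  ⇒  (0, 1, 0, 1)
     R3 -= 4·R2  ⇒  (0, 0, 0, 3)
[4] R3 /= 3  ⇒  (0, 0, 0, 1)
     R1 -= 1·R3  ⇒  (0, 1, 0, 0)
     R2 -= 4·R3  ⇒  (0, 0, 1, 0)

pivot columns: 0, 1, 2, 3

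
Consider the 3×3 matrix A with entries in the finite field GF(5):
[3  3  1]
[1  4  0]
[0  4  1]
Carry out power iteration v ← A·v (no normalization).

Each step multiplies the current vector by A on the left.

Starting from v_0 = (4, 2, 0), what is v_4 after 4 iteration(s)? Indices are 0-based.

v_0 = (4, 2, 0).
v_1 = A·v_0 = (3, 2, 3).
v_2 = A·v_1 = (3, 1, 1).
v_3 = A·v_2 = (3, 2, 0).
v_4 = A·v_3 = (0, 1, 3).

v_4 = (0, 1, 3)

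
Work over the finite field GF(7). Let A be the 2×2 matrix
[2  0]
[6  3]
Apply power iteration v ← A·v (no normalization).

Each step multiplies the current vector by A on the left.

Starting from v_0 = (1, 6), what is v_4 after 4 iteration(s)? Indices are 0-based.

v_0 = (1, 6).
v_1 = A·v_0 = (2, 3).
v_2 = A·v_1 = (4, 0).
v_3 = A·v_2 = (1, 3).
v_4 = A·v_3 = (2, 1).

v_4 = (2, 1)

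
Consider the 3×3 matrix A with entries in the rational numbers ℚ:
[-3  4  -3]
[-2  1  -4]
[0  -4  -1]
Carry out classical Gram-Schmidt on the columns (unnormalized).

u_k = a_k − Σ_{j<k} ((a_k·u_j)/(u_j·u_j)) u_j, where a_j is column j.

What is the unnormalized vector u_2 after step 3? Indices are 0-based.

u_2 = (152/233, -228/233, 95/233)

Step 1: u_0 = a_0 = (-3, -2, 0).
Step 2: u_1 = a_1 − (-14/13)·u_0 = (10/13, -15/13, -4).
Step 3: u_2 = a_2 − (17/13)·u_0 − (82/233)·u_1 = (152/233, -228/233, 95/233).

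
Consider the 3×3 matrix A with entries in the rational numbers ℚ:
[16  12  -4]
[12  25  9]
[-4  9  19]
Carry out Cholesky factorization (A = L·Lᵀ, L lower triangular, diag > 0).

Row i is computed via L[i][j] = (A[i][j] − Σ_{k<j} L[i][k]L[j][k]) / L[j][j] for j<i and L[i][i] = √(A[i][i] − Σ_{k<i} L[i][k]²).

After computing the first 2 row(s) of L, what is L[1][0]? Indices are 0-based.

Step 1: L[0][0] = √(16) = 4.
  L[1][0] = (12) / L[0][0] = 3.
Step 2: L[1][1] = √(16) = 4.

L[1][0] = 3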